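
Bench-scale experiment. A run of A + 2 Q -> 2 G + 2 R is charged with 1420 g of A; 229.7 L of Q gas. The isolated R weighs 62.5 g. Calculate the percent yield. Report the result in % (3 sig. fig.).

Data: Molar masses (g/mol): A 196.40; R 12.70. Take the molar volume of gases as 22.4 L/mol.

48.0 %

n(A) = 1420 / 196.40 = 7.230 mol
n(Q) = 229.7 / 22.4 = 10.25 mol
n/ν for A = 7.230/1 = 7.230
n/ν for Q = 10.25/2 = 5.125
Smallest n/ν is Q → limiting reagent.
theoretical n(R) = (2/2) × 10.25 = 10.25 mol → 130.2 g
% yield = 62.5 / 130.2 × 100 = 48.00 %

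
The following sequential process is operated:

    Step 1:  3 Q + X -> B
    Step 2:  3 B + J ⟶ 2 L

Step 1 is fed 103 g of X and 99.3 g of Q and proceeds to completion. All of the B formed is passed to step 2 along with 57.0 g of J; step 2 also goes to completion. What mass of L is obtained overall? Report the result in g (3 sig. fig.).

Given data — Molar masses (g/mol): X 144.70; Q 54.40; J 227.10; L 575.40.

233 g

Step 1:
n(X) = 103.0 / 144.70 = 0.7118 mol
n(Q) = 99.30 / 54.40 = 1.825 mol
n/ν → X: 0.7118, Q: 0.6083; Q is limiting.
n(B) produced = (1/3) × 1.825 = 0.6083 mol
Step 2:
n(B) available = 0.6083 mol
n(J) = 57.00 / 227.10 = 0.2510 mol
n/ν → B: 0.2028, J: 0.2510; B is limiting.
n(L) = (2/3) × 0.6083 = 0.4055 mol
mass = 0.4055 × 575.40 = 233.3 g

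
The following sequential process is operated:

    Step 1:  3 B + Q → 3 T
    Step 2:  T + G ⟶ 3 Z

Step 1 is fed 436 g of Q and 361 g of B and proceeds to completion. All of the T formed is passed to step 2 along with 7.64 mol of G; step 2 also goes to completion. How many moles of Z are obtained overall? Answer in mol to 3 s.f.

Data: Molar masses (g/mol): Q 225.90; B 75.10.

14.4 mol

Step 1:
n(Q) = 436.0 / 225.90 = 1.930 mol
n(B) = 361.0 / 75.10 = 4.807 mol
n/ν → Q: 1.930, B: 1.602; B is limiting.
n(T) produced = (3/3) × 4.807 = 4.807 mol
Step 2:
n(T) available = 4.807 mol
n(G) = 7.640 mol
n/ν → T: 4.807, G: 7.640; T is limiting.
n(Z) = (3/1) × 4.807 = 14.42 mol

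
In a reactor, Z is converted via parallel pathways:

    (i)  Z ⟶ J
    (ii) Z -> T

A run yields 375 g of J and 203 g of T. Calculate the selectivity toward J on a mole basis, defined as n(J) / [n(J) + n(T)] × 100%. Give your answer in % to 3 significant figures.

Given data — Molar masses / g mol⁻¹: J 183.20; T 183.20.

n(J) = 375 / 183.20 = 2.047 mol
n(T) = 203 / 183.20 = 1.108 mol
selectivity = 2.047/(2.047+1.108) × 100 = 64.88 %

64.9 %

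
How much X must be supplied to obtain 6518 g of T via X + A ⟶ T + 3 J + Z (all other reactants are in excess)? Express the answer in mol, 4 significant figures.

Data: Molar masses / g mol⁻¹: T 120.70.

n(T) = 6518 / 120.70 = 54.00 mol
n(X) = (1/1) × 54.00 = 54.00 mol

54.00 mol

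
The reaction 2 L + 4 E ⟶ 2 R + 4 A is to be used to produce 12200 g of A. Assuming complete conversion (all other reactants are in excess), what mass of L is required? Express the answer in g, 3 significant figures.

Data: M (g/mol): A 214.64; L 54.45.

1550 g

n(A) = 12200 / 214.64 = 56.84 mol
n(L) = (2/4) × 56.84 = 28.42 mol
mass = 28.42 × 54.45 = 1547 g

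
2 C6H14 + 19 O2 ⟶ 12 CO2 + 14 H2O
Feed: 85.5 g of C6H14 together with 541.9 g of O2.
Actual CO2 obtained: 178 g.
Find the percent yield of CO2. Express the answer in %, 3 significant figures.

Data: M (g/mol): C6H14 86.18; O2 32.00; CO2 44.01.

n(C6H14) = 85.50 / 86.18 = 0.9921 mol
n(O2) = 541.9 / 32.00 = 16.93 mol
n/ν → C6H14: 0.4961, O2: 0.8911; C6H14 is limiting.
theoretical n(CO2) = (12/2) × 0.9921 = 5.953 mol → 262.0 g
% yield = 178 / 262.0 × 100 = 67.94 %

67.9 %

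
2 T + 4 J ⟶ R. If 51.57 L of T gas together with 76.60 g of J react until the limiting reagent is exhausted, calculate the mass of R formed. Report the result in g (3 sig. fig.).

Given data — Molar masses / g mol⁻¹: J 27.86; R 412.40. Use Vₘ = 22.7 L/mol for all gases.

n(T) = 51.57 / 22.7 = 2.272 mol
n(J) = 76.60 / 27.86 = 2.749 mol
n/ν → T: 1.136, J: 0.6873; J is limiting.
n(R) = (1/4) × 2.749 = 0.6873 mol
mass = 0.6873 × 412.40 = 283.4 g

283 g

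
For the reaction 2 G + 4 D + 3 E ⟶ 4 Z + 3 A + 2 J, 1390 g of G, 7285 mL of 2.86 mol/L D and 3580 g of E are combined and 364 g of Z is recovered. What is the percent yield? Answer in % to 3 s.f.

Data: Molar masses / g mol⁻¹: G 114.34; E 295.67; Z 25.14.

89.7 %

n(G) = 1390 / 114.34 = 12.16 mol
n(D) = 2.86 × 7285/1000 = 20.84 mol
n(E) = 3580 / 295.67 = 12.11 mol
n/ν → G: 6.080, D: 5.210, E: 4.037; E is limiting.
theoretical n(Z) = (4/3) × 12.11 = 16.15 mol → 406.0 g
% yield = 364 / 406.0 × 100 = 89.66 %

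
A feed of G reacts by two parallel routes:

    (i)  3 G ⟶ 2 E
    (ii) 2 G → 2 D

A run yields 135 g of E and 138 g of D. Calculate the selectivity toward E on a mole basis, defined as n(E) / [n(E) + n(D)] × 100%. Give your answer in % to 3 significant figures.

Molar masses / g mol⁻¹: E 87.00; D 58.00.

n(E) = 135 / 87.00 = 1.552 mol
n(D) = 138 / 58.00 = 2.379 mol
selectivity = 1.552/(1.552+2.379) × 100 = 39.48 %

39.5 %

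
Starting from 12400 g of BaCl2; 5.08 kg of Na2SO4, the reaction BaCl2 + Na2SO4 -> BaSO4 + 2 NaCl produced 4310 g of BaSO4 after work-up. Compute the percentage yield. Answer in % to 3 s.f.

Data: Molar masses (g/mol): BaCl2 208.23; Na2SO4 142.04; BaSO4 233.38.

51.6 %

n(BaCl2) = 12400 / 208.23 = 59.55 mol
n(Na2SO4) = 5.080×1000 / 142.04 = 35.76 mol
n/ν for BaCl2 = 59.55/1 = 59.55
n/ν for Na2SO4 = 35.76/1 = 35.76
Smallest n/ν is Na2SO4 → limiting reagent.
theoretical n(BaSO4) = (1/1) × 35.76 = 35.76 mol → 8346 g
% yield = 4310 / 8346 × 100 = 51.64 %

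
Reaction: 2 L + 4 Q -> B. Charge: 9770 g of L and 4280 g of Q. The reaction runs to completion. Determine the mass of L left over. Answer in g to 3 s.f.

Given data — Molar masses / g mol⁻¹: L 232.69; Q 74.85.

n(L) = 9770 / 232.69 = 41.99 mol
n(Q) = 4280 / 74.85 = 57.18 mol
n/ν for L = 41.99/2 = 21.00
n/ν for Q = 57.18/4 = 14.30
Smallest n/ν is Q → limiting reagent.
L consumed = (2/4) × 57.18 = 28.59 mol
L remaining = 41.99 − 28.59 = 13.40 mol
mass = 13.40 × 232.69 = 3118 g

3120 g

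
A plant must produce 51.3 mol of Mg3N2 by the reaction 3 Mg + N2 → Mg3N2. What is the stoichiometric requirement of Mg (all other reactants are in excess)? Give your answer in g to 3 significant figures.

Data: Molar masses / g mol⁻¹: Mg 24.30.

3740 g

n(Mg3N2) = 51.30 mol
n(Mg) = (3/1) × 51.30 = 153.9 mol
mass = 153.9 × 24.30 = 3740 g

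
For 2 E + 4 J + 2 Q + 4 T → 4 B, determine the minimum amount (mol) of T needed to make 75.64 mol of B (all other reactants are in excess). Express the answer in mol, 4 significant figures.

n(B) = 75.64 mol
n(T) = (4/4) × 75.64 = 75.64 mol

75.64 mol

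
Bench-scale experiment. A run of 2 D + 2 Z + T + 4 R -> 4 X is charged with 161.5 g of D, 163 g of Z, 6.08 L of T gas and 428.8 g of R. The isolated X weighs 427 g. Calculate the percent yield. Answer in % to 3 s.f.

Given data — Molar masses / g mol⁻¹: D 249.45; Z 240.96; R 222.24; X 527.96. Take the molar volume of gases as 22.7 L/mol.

75.5 %

n(D) = 161.5 / 249.45 = 0.6474 mol
n(Z) = 163.0 / 240.96 = 0.6765 mol
n(T) = 6.080 / 22.7 = 0.2678 mol
n(R) = 428.8 / 222.24 = 1.929 mol
n/ν for D = 0.6474/2 = 0.3237
n/ν for Z = 0.6765/2 = 0.3383
n/ν for T = 0.2678/1 = 0.2678
n/ν for R = 1.929/4 = 0.4823
Smallest n/ν is T → limiting reagent.
theoretical n(X) = (4/1) × 0.2678 = 1.071 mol → 565.4 g
% yield = 427 / 565.4 × 100 = 75.52 %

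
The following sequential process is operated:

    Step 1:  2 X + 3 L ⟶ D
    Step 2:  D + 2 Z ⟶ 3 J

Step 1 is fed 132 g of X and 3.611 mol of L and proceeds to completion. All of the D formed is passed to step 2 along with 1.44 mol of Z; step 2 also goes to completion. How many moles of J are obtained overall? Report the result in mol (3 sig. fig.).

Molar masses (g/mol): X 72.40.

Step 1:
n(X) = 132.0 / 72.40 = 1.823 mol
n(L) = 3.611 mol
n/ν for X = 1.823/2 = 0.9115
n/ν for L = 3.611/3 = 1.204
Smallest n/ν is X → limiting reagent.
n(D) produced = (1/2) × 1.823 = 0.9115 mol
Step 2:
n(D) available = 0.9115 mol
n(Z) = 1.440 mol
n/ν for D = 0.9115/1 = 0.9115
n/ν for Z = 1.440/2 = 0.7200
Smallest n/ν is Z → limiting reagent.
n(J) = (3/2) × 1.440 = 2.160 mol

2.16 mol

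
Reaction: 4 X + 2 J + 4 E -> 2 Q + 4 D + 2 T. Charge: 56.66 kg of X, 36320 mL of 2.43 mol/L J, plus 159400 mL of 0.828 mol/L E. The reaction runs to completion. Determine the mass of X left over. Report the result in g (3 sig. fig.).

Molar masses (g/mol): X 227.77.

n(X) = 56.66×1000 / 227.77 = 248.8 mol
n(J) = 2.43 × 36320/1000 = 88.26 mol
n(E) = 0.828 × 159400/1000 = 132.0 mol
n/ν for X = 248.8/4 = 62.20
n/ν for J = 88.26/2 = 44.13
n/ν for E = 132.0/4 = 33.00
Smallest n/ν is E → limiting reagent.
X consumed = (4/4) × 132.0 = 132.0 mol
X remaining = 248.8 − 132.0 = 116.8 mol
mass = 116.8 × 227.77 = 26600 g

26600 g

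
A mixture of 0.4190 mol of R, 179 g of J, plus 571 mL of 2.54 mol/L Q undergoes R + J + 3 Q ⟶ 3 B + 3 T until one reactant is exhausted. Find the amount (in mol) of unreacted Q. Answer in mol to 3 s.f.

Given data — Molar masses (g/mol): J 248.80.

n(R) = 0.4190 mol
n(J) = 179.0 / 248.80 = 0.7195 mol
n(Q) = 2.54 × 571.0/1000 = 1.450 mol
n/ν → R: 0.4190, J: 0.7195, Q: 0.4833; R is limiting.
Q consumed = (3/1) × 0.4190 = 1.257 mol
Q remaining = 1.450 − 1.257 = 0.1930 mol

0.193 mol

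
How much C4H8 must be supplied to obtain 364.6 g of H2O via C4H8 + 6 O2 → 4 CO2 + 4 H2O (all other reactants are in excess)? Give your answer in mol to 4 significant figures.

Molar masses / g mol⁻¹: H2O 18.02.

5.058 mol

n(H2O) = 364.6 / 18.02 = 20.23 mol
n(C4H8) = (1/4) × 20.23 = 5.058 mol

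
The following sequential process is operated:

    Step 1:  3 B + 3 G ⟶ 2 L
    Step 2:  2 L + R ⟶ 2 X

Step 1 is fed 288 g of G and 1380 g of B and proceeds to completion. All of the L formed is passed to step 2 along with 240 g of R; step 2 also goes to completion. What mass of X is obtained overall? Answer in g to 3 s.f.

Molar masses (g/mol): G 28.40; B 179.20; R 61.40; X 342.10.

1760 g

Step 1:
n(G) = 288.0 / 28.40 = 10.14 mol
n(B) = 1380 / 179.20 = 7.701 mol
n/ν → G: 3.380, B: 2.567; B is limiting.
n(L) produced = (2/3) × 7.701 = 5.134 mol
Step 2:
n(L) available = 5.134 mol
n(R) = 240.0 / 61.40 = 3.909 mol
n/ν → L: 2.567, R: 3.909; L is limiting.
n(X) = (2/2) × 5.134 = 5.134 mol
mass = 5.134 × 342.10 = 1756 g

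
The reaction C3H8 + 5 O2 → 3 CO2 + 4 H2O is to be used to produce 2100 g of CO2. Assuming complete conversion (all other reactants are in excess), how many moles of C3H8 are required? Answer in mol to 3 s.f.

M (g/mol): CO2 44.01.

15.9 mol

n(CO2) = 2100 / 44.01 = 47.72 mol
n(C3H8) = (1/3) × 47.72 = 15.91 mol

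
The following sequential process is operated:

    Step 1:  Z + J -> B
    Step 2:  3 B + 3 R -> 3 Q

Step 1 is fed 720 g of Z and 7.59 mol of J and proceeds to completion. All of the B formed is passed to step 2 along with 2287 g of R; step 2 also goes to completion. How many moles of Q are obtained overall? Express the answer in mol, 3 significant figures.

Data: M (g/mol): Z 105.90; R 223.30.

Step 1:
n(Z) = 720.0 / 105.90 = 6.799 mol
n(J) = 7.590 mol
n/ν → Z: 6.799, J: 7.590; Z is limiting.
n(B) produced = (1/1) × 6.799 = 6.799 mol
Step 2:
n(B) available = 6.799 mol
n(R) = 2287 / 223.30 = 10.24 mol
n/ν → B: 2.266, R: 3.413; B is limiting.
n(Q) = (3/3) × 6.799 = 6.799 mol

6.80 mol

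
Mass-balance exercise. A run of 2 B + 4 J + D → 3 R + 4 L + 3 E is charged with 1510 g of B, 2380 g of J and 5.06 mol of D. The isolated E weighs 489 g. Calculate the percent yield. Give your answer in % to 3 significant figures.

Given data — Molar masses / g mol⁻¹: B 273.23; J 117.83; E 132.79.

44.4 %

n(B) = 1510 / 273.23 = 5.526 mol
n(J) = 2380 / 117.83 = 20.20 mol
n(D) = 5.060 mol
n/ν → B: 2.763, J: 5.050, D: 5.060; B is limiting.
theoretical n(E) = (3/2) × 5.526 = 8.289 mol → 1101 g
% yield = 489 / 1101 × 100 = 44.41 %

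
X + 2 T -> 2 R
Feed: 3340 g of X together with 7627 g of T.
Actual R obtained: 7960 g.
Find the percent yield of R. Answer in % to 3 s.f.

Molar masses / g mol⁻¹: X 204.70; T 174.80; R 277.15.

n(X) = 3340 / 204.70 = 16.32 mol
n(T) = 7627 / 174.80 = 43.63 mol
n/ν for X = 16.32/1 = 16.32
n/ν for T = 43.63/2 = 21.82
Smallest n/ν is X → limiting reagent.
theoretical n(R) = (2/1) × 16.32 = 32.64 mol → 9046 g
% yield = 7960 / 9046 × 100 = 87.99 %

88.0 %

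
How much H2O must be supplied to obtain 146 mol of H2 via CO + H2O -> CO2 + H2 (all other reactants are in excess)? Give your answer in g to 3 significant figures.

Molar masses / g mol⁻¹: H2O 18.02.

2630 g

n(H2) = 146.0 mol
n(H2O) = (1/1) × 146.0 = 146.0 mol
mass = 146.0 × 18.02 = 2631 g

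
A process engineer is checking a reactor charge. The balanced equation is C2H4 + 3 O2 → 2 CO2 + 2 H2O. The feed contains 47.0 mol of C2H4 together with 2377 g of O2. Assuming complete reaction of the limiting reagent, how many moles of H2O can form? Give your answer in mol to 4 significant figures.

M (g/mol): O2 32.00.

49.52 mol

n(C2H4) = 47.00 mol
n(O2) = 2377 / 32.00 = 74.28 mol
n/ν for C2H4 = 47.00/1 = 47.00
n/ν for O2 = 74.28/3 = 24.76
Smallest n/ν is O2 → limiting reagent.
n(H2O) = (2/3) × 74.28 = 49.52 mol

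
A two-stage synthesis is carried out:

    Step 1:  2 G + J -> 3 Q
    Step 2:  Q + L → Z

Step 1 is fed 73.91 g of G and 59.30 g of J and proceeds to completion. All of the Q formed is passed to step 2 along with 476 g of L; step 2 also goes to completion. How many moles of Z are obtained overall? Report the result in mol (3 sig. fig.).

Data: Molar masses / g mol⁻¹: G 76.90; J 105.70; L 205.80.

1.44 mol

Step 1:
n(G) = 73.91 / 76.90 = 0.9611 mol
n(J) = 59.30 / 105.70 = 0.5610 mol
n/ν for G = 0.9611/2 = 0.4806
n/ν for J = 0.5610/1 = 0.5610
Smallest n/ν is G → limiting reagent.
n(Q) produced = (3/2) × 0.9611 = 1.442 mol
Step 2:
n(Q) available = 1.442 mol
n(L) = 476.0 / 205.80 = 2.313 mol
n/ν for Q = 1.442/1 = 1.442
n/ν for L = 2.313/1 = 2.313
Smallest n/ν is Q → limiting reagent.
n(Z) = (1/1) × 1.442 = 1.442 mol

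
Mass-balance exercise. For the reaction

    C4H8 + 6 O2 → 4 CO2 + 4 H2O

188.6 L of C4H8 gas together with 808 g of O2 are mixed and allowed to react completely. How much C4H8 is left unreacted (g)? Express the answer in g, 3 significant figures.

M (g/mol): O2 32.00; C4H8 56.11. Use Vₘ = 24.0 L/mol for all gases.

n(C4H8) = 188.6 / 24.0 = 7.858 mol
n(O2) = 808.0 / 32.00 = 25.25 mol
n/ν for C4H8 = 7.858/1 = 7.858
n/ν for O2 = 25.25/6 = 4.208
Smallest n/ν is O2 → limiting reagent.
C4H8 consumed = (1/6) × 25.25 = 4.208 mol
C4H8 remaining = 7.858 − 4.208 = 3.650 mol
mass = 3.650 × 56.11 = 204.8 g

205 g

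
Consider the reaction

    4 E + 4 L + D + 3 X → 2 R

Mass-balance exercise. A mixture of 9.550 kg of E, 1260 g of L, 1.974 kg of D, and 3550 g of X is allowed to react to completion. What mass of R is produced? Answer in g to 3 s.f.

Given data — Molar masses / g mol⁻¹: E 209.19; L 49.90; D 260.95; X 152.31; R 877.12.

11100 g

n(E) = 9.550×1000 / 209.19 = 45.65 mol
n(L) = 1260 / 49.90 = 25.25 mol
n(D) = 1.974×1000 / 260.95 = 7.565 mol
n(X) = 3550 / 152.31 = 23.31 mol
n/ν for E = 45.65/4 = 11.41
n/ν for L = 25.25/4 = 6.313
n/ν for D = 7.565/1 = 7.565
n/ν for X = 23.31/3 = 7.770
Smallest n/ν is L → limiting reagent.
n(R) = (2/4) × 25.25 = 12.63 mol
mass = 12.63 × 877.12 = 11080 g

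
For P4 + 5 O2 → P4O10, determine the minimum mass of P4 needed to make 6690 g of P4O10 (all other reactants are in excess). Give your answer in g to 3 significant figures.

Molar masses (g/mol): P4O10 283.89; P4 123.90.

2920 g

n(P4O10) = 6690 / 283.89 = 23.57 mol
n(P4) = (1/1) × 23.57 = 23.57 mol
mass = 23.57 × 123.90 = 2920 g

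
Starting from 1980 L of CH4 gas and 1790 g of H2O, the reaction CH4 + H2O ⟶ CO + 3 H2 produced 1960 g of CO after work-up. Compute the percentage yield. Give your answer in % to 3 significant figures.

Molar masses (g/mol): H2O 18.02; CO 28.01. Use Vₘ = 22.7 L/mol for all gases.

80.2 %

n(CH4) = 1980 / 22.7 = 87.22 mol
n(H2O) = 1790 / 18.02 = 99.33 mol
n/ν for CH4 = 87.22/1 = 87.22
n/ν for H2O = 99.33/1 = 99.33
Smallest n/ν is CH4 → limiting reagent.
theoretical n(CO) = (1/1) × 87.22 = 87.22 mol → 2443 g
% yield = 1960 / 2443 × 100 = 80.23 %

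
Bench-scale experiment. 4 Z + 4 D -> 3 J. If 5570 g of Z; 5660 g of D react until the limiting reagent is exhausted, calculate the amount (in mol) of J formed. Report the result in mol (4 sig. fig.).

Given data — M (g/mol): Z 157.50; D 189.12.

n(Z) = 5570 / 157.50 = 35.37 mol
n(D) = 5660 / 189.12 = 29.93 mol
n/ν → Z: 8.843, D: 7.483; D is limiting.
n(J) = (3/4) × 29.93 = 22.45 mol

22.45 mol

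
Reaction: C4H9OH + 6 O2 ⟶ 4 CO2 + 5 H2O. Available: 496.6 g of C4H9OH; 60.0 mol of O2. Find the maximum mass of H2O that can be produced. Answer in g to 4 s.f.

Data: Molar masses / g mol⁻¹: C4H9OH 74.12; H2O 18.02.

n(C4H9OH) = 496.6 / 74.12 = 6.700 mol
n(O2) = 60.00 mol
n/ν → C4H9OH: 6.700, O2: 10.00; C4H9OH is limiting.
n(H2O) = (5/1) × 6.700 = 33.50 mol
mass = 33.50 × 18.02 = 603.7 g

603.7 g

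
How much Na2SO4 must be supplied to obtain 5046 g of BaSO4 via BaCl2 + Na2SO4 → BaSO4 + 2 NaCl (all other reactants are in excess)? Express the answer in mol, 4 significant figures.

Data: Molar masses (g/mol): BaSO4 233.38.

21.62 mol

n(BaSO4) = 5046 / 233.38 = 21.62 mol
n(Na2SO4) = (1/1) × 21.62 = 21.62 mol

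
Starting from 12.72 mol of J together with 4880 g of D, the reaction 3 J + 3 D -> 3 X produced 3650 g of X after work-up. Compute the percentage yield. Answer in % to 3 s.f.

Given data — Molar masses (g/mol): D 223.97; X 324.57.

88.4 %

n(J) = 12.72 mol
n(D) = 4880 / 223.97 = 21.79 mol
n/ν → J: 4.240, D: 7.263; J is limiting.
theoretical n(X) = (3/3) × 12.72 = 12.72 mol → 4129 g
% yield = 3650 / 4129 × 100 = 88.40 %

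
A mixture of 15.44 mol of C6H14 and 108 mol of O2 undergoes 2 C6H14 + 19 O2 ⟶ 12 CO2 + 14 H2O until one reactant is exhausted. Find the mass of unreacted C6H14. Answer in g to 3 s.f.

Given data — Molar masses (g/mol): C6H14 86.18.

351 g

n(C6H14) = 15.44 mol
n(O2) = 108.0 mol
n/ν → C6H14: 7.720, O2: 5.684; O2 is limiting.
C6H14 consumed = (2/19) × 108.0 = 11.37 mol
C6H14 remaining = 15.44 − 11.37 = 4.070 mol
mass = 4.070 × 86.18 = 350.8 g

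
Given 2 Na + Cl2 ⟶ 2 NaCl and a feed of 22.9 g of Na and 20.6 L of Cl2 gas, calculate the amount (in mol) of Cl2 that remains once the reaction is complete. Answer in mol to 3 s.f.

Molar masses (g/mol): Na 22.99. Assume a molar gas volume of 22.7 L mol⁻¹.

0.409 mol

n(Na) = 22.90 / 22.99 = 0.9961 mol
n(Cl2) = 20.60 / 22.7 = 0.9075 mol
n/ν → Na: 0.4981, Cl2: 0.9075; Na is limiting.
Cl2 consumed = (1/2) × 0.9961 = 0.4981 mol
Cl2 remaining = 0.9075 − 0.4981 = 0.4094 mol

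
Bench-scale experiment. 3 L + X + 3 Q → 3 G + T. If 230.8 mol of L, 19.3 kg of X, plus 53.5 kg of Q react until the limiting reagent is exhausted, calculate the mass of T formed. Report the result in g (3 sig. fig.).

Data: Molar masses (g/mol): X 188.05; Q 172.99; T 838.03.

n(L) = 230.8 mol
n(X) = 19.30×1000 / 188.05 = 102.6 mol
n(Q) = 53.50×1000 / 172.99 = 309.3 mol
n/ν for L = 230.8/3 = 76.93
n/ν for X = 102.6/1 = 102.6
n/ν for Q = 309.3/3 = 103.1
Smallest n/ν is L → limiting reagent.
n(T) = (1/3) × 230.8 = 76.93 mol
mass = 76.93 × 838.03 = 64470 g

64500 g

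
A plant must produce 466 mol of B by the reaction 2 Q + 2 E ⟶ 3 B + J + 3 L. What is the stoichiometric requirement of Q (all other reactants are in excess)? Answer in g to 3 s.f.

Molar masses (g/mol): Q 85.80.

26700 g

n(B) = 466.0 mol
n(Q) = (2/3) × 466.0 = 310.7 mol
mass = 310.7 × 85.80 = 26660 g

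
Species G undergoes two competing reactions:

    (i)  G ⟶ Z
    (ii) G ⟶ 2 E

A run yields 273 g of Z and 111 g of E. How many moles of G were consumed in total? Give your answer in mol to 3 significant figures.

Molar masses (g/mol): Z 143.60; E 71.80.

2.67 mol

n(Z) = 273 / 143.60 = 1.901 mol
n(E) = 111 / 71.80 = 1.546 mol
n(G) via (i) = (1/1)×1.901 = 1.901 mol
n(G) via (ii) = (1/2)×1.546 = 0.7730 mol
total n(G) = 1.901 + 0.7730 = 2.674 mol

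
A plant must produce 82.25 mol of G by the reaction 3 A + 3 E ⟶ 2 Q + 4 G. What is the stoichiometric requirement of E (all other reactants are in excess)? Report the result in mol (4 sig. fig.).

n(G) = 82.25 mol
n(E) = (3/4) × 82.25 = 61.69 mol

61.69 mol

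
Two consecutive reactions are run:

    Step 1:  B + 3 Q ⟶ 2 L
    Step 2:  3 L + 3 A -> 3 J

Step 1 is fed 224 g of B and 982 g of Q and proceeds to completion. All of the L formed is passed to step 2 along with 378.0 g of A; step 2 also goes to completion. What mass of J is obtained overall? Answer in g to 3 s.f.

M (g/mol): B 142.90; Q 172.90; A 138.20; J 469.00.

Step 1:
n(B) = 224.0 / 142.90 = 1.568 mol
n(Q) = 982.0 / 172.90 = 5.680 mol
n/ν for B = 1.568/1 = 1.568
n/ν for Q = 5.680/3 = 1.893
Smallest n/ν is B → limiting reagent.
n(L) produced = (2/1) × 1.568 = 3.136 mol
Step 2:
n(L) available = 3.136 mol
n(A) = 378.0 / 138.20 = 2.735 mol
n/ν for L = 3.136/3 = 1.045
n/ν for A = 2.735/3 = 0.9117
Smallest n/ν is A → limiting reagent.
n(J) = (3/3) × 2.735 = 2.735 mol
mass = 2.735 × 469.00 = 1283 g

1280 g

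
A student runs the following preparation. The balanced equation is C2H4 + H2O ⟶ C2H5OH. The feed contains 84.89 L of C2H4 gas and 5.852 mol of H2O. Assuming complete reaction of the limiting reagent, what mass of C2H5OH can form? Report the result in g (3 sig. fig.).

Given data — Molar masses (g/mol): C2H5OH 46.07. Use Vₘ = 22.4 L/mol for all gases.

n(C2H4) = 84.89 / 22.4 = 3.790 mol
n(H2O) = 5.852 mol
n/ν for C2H4 = 3.790/1 = 3.790
n/ν for H2O = 5.852/1 = 5.852
Smallest n/ν is C2H4 → limiting reagent.
n(C2H5OH) = (1/1) × 3.790 = 3.790 mol
mass = 3.790 × 46.07 = 174.6 g

175 g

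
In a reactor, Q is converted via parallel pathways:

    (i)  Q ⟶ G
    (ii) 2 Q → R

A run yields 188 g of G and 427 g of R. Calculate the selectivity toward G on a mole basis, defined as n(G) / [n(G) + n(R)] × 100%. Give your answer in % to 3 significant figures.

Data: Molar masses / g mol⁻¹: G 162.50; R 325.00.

46.8 %

n(G) = 188 / 162.50 = 1.157 mol
n(R) = 427 / 325.00 = 1.314 mol
selectivity = 1.157/(1.157+1.314) × 100 = 46.82 %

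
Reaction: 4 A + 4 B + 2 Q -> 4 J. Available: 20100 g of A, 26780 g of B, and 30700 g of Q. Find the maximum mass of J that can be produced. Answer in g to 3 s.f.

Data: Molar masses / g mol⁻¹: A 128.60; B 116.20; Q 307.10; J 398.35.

n(A) = 20100 / 128.60 = 156.3 mol
n(B) = 26780 / 116.20 = 230.5 mol
n(Q) = 30700 / 307.10 = 99.97 mol
n/ν for A = 156.3/4 = 39.08
n/ν for B = 230.5/4 = 57.63
n/ν for Q = 99.97/2 = 49.99
Smallest n/ν is A → limiting reagent.
n(J) = (4/4) × 156.3 = 156.3 mol
mass = 156.3 × 398.35 = 62260 g

62300 g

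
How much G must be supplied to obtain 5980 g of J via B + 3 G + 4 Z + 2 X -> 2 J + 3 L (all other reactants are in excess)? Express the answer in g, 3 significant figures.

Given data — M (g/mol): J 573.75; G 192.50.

3010 g

n(J) = 5980 / 573.75 = 10.42 mol
n(G) = (3/2) × 10.42 = 15.63 mol
mass = 15.63 × 192.50 = 3009 g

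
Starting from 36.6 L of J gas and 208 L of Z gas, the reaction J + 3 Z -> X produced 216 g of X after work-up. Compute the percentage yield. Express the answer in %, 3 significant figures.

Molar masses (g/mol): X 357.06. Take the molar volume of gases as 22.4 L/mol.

37.0 %

n(J) = 36.60 / 22.4 = 1.634 mol
n(Z) = 208.0 / 22.4 = 9.286 mol
n/ν → J: 1.634, Z: 3.095; J is limiting.
theoretical n(X) = (1/1) × 1.634 = 1.634 mol → 583.4 g
% yield = 216 / 583.4 × 100 = 37.02 %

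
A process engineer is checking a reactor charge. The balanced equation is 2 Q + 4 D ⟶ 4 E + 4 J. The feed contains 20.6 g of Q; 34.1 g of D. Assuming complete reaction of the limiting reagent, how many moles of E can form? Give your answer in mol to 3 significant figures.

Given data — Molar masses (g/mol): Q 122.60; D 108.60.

0.314 mol

n(Q) = 20.60 / 122.60 = 0.1680 mol
n(D) = 34.10 / 108.60 = 0.3140 mol
n/ν → Q: 0.08400, D: 0.07850; D is limiting.
n(E) = (4/4) × 0.3140 = 0.3140 mol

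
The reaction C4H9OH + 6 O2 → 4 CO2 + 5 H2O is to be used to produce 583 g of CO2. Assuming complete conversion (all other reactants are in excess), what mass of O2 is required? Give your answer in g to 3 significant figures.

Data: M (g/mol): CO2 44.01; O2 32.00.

n(CO2) = 583 / 44.01 = 13.25 mol
n(O2) = (6/4) × 13.25 = 19.88 mol
mass = 19.88 × 32.00 = 636.2 g

636 g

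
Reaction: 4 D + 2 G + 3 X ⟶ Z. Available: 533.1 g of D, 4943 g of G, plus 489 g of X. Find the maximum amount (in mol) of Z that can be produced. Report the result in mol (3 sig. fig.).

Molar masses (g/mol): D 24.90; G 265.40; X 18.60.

5.35 mol

n(D) = 533.1 / 24.90 = 21.41 mol
n(G) = 4943 / 265.40 = 18.62 mol
n(X) = 489.0 / 18.60 = 26.29 mol
n/ν → D: 5.353, G: 9.310, X: 8.763; D is limiting.
n(Z) = (1/4) × 21.41 = 5.353 mol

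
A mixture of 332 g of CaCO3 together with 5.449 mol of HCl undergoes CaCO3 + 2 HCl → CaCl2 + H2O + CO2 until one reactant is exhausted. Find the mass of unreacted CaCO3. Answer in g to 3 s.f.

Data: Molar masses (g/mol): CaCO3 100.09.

59.3 g

n(CaCO3) = 332.0 / 100.09 = 3.317 mol
n(HCl) = 5.449 mol
n/ν for CaCO3 = 3.317/1 = 3.317
n/ν for HCl = 5.449/2 = 2.725
Smallest n/ν is HCl → limiting reagent.
CaCO3 consumed = (1/2) × 5.449 = 2.725 mol
CaCO3 remaining = 3.317 − 2.725 = 0.5920 mol
mass = 0.5920 × 100.09 = 59.25 g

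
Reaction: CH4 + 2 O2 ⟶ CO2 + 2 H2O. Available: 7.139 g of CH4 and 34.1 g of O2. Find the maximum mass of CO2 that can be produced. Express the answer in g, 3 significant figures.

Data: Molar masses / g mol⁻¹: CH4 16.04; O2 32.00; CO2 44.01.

19.6 g

n(CH4) = 7.139 / 16.04 = 0.4451 mol
n(O2) = 34.10 / 32.00 = 1.066 mol
n/ν for CH4 = 0.4451/1 = 0.4451
n/ν for O2 = 1.066/2 = 0.5330
Smallest n/ν is CH4 → limiting reagent.
n(CO2) = (1/1) × 0.4451 = 0.4451 mol
mass = 0.4451 × 44.01 = 19.59 g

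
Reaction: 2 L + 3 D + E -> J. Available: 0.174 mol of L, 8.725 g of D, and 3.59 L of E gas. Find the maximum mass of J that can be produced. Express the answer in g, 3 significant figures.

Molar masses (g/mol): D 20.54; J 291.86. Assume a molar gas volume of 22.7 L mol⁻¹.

n(L) = 0.1740 mol
n(D) = 8.725 / 20.54 = 0.4248 mol
n(E) = 3.590 / 22.7 = 0.1581 mol
n/ν for L = 0.1740/2 = 0.08700
n/ν for D = 0.4248/3 = 0.1416
n/ν for E = 0.1581/1 = 0.1581
Smallest n/ν is L → limiting reagent.
n(J) = (1/2) × 0.1740 = 0.08700 mol
mass = 0.08700 × 291.86 = 25.39 g

25.4 g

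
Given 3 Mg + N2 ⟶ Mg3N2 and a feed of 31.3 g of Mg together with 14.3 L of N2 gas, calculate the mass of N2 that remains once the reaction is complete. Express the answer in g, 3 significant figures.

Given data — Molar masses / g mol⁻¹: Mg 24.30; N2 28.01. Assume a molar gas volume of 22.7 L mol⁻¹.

5.62 g

n(Mg) = 31.30 / 24.30 = 1.288 mol
n(N2) = 14.30 / 22.7 = 0.6300 mol
n/ν for Mg = 1.288/3 = 0.4293
n/ν for N2 = 0.6300/1 = 0.6300
Smallest n/ν is Mg → limiting reagent.
N2 consumed = (1/3) × 1.288 = 0.4293 mol
N2 remaining = 0.6300 − 0.4293 = 0.2007 mol
mass = 0.2007 × 28.01 = 5.622 g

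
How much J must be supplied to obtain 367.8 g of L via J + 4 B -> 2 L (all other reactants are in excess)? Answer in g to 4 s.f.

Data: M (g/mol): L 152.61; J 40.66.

49.00 g

n(L) = 367.8 / 152.61 = 2.410 mol
n(J) = (1/2) × 2.410 = 1.205 mol
mass = 1.205 × 40.66 = 49.00 g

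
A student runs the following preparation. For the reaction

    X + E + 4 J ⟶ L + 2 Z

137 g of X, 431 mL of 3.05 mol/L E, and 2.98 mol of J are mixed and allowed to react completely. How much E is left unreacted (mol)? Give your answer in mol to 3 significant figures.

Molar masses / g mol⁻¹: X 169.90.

n(X) = 137.0 / 169.90 = 0.8064 mol
n(E) = 3.05 × 431.0/1000 = 1.315 mol
n(J) = 2.980 mol
n/ν → X: 0.8064, E: 1.315, J: 0.7450; J is limiting.
E consumed = (1/4) × 2.980 = 0.7450 mol
E remaining = 1.315 − 0.7450 = 0.5700 mol

0.570 mol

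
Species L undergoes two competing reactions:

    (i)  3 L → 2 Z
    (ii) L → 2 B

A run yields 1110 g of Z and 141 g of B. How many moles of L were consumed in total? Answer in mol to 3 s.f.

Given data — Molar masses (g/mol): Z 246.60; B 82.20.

7.61 mol

n(Z) = 1110 / 246.60 = 4.501 mol
n(B) = 141 / 82.20 = 1.715 mol
n(L) via (i) = (3/2)×4.501 = 6.752 mol
n(L) via (ii) = (1/2)×1.715 = 0.8575 mol
total n(L) = 6.752 + 0.8575 = 7.610 mol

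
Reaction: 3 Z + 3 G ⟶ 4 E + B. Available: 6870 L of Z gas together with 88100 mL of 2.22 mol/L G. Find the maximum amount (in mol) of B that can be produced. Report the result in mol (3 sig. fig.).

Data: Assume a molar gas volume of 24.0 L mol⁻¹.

65.2 mol

n(Z) = 6870 / 24.0 = 286.3 mol
n(G) = 2.22 × 88100/1000 = 195.6 mol
n/ν for Z = 286.3/3 = 95.43
n/ν for G = 195.6/3 = 65.20
Smallest n/ν is G → limiting reagent.
n(B) = (1/3) × 195.6 = 65.20 mol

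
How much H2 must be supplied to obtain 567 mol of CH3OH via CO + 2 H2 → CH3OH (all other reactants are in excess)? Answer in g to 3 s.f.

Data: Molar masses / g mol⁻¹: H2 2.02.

n(CH3OH) = 567.0 mol
n(H2) = (2/1) × 567.0 = 1134 mol
mass = 1134 × 2.02 = 2291 g

2290 g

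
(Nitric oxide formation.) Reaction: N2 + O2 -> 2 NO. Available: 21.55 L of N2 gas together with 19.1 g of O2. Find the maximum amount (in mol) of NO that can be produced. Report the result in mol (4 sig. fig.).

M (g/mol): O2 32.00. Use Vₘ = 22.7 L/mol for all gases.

n(N2) = 21.55 / 22.7 = 0.9493 mol
n(O2) = 19.10 / 32.00 = 0.5969 mol
n/ν for N2 = 0.9493/1 = 0.9493
n/ν for O2 = 0.5969/1 = 0.5969
Smallest n/ν is O2 → limiting reagent.
n(NO) = (2/1) × 0.5969 = 1.194 mol

1.194 mol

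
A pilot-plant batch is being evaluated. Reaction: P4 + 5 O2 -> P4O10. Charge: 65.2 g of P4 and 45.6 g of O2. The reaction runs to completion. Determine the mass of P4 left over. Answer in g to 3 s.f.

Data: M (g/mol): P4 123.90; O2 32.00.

n(P4) = 65.20 / 123.90 = 0.5262 mol
n(O2) = 45.60 / 32.00 = 1.425 mol
n/ν for P4 = 0.5262/1 = 0.5262
n/ν for O2 = 1.425/5 = 0.2850
Smallest n/ν is O2 → limiting reagent.
P4 consumed = (1/5) × 1.425 = 0.2850 mol
P4 remaining = 0.5262 − 0.2850 = 0.2412 mol
mass = 0.2412 × 123.90 = 29.88 g

29.9 g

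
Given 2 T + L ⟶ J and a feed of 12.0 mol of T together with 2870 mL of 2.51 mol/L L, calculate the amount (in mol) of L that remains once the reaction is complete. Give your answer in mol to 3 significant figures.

n(T) = 12.00 mol
n(L) = 2.51 × 2870/1000 = 7.204 mol
n/ν → T: 6.000, L: 7.204; T is limiting.
L consumed = (1/2) × 12.00 = 6.000 mol
L remaining = 7.204 − 6.000 = 1.204 mol

1.20 mol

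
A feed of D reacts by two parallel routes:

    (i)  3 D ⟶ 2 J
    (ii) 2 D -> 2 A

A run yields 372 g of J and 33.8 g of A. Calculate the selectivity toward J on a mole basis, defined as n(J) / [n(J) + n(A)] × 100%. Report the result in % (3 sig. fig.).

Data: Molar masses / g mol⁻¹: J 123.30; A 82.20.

n(J) = 372 / 123.30 = 3.017 mol
n(A) = 33.8 / 82.20 = 0.4112 mol
selectivity = 3.017/(3.017+0.4112) × 100 = 88.01 %

88.0 %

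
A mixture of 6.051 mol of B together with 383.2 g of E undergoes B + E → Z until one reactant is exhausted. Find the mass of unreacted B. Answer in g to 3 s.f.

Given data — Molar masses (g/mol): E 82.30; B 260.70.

n(B) = 6.051 mol
n(E) = 383.2 / 82.30 = 4.656 mol
n/ν → B: 6.051, E: 4.656; E is limiting.
B consumed = (1/1) × 4.656 = 4.656 mol
B remaining = 6.051 − 4.656 = 1.395 mol
mass = 1.395 × 260.70 = 363.7 g

364 g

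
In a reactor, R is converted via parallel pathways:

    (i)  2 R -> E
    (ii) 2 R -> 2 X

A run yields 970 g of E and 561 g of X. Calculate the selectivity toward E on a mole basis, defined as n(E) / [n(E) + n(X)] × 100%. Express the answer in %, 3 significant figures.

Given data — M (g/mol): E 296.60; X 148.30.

46.4 %

n(E) = 970 / 296.60 = 3.270 mol
n(X) = 561 / 148.30 = 3.783 mol
selectivity = 3.270/(3.270+3.783) × 100 = 46.36 %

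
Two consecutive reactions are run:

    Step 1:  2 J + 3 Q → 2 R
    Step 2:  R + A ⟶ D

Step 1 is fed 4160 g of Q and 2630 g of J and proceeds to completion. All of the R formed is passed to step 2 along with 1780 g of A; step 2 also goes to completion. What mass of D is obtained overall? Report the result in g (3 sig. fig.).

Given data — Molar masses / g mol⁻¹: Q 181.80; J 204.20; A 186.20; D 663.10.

Step 1:
n(Q) = 4160 / 181.80 = 22.88 mol
n(J) = 2630 / 204.20 = 12.88 mol
n/ν for Q = 22.88/3 = 7.627
n/ν for J = 12.88/2 = 6.440
Smallest n/ν is J → limiting reagent.
n(R) produced = (2/2) × 12.88 = 12.88 mol
Step 2:
n(R) available = 12.88 mol
n(A) = 1780 / 186.20 = 9.560 mol
n/ν for R = 12.88/1 = 12.88
n/ν for A = 9.560/1 = 9.560
Smallest n/ν is A → limiting reagent.
n(D) = (1/1) × 9.560 = 9.560 mol
mass = 9.560 × 663.10 = 6339 g

6340 g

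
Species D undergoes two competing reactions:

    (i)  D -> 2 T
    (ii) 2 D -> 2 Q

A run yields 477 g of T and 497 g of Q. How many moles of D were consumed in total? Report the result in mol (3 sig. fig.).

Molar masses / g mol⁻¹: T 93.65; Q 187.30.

n(T) = 477 / 93.65 = 5.093 mol
n(Q) = 497 / 187.30 = 2.653 mol
n(D) via (i) = (1/2)×5.093 = 2.547 mol
n(D) via (ii) = (2/2)×2.653 = 2.653 mol
total n(D) = 2.547 + 2.653 = 5.200 mol

5.20 mol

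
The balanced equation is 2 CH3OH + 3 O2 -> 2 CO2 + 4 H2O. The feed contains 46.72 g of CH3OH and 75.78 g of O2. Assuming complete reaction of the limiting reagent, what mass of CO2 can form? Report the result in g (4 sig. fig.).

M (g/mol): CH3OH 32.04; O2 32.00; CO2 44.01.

n(CH3OH) = 46.72 / 32.04 = 1.458 mol
n(O2) = 75.78 / 32.00 = 2.368 mol
n/ν for CH3OH = 1.458/2 = 0.7290
n/ν for O2 = 2.368/3 = 0.7893
Smallest n/ν is CH3OH → limiting reagent.
n(CO2) = (2/2) × 1.458 = 1.458 mol
mass = 1.458 × 44.01 = 64.17 g

64.17 g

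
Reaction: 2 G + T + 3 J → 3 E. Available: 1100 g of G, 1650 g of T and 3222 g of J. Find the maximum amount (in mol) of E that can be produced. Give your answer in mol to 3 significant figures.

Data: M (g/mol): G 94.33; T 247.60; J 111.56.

n(G) = 1100 / 94.33 = 11.66 mol
n(T) = 1650 / 247.60 = 6.664 mol
n(J) = 3222 / 111.56 = 28.88 mol
n/ν for G = 11.66/2 = 5.830
n/ν for T = 6.664/1 = 6.664
n/ν for J = 28.88/3 = 9.627
Smallest n/ν is G → limiting reagent.
n(E) = (3/2) × 11.66 = 17.49 mol

17.5 mol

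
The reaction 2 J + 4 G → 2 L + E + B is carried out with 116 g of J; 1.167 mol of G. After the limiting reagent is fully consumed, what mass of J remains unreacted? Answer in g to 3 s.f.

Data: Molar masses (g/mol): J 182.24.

9.66 g

n(J) = 116.0 / 182.24 = 0.6365 mol
n(G) = 1.167 mol
n/ν for J = 0.6365/2 = 0.3183
n/ν for G = 1.167/4 = 0.2918
Smallest n/ν is G → limiting reagent.
J consumed = (2/4) × 1.167 = 0.5835 mol
J remaining = 0.6365 − 0.5835 = 0.05300 mol
mass = 0.05300 × 182.24 = 9.659 g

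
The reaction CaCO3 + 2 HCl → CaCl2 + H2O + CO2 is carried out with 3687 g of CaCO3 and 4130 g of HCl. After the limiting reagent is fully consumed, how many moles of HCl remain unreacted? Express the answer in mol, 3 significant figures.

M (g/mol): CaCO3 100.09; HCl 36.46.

39.6 mol

n(CaCO3) = 3687 / 100.09 = 36.84 mol
n(HCl) = 4130 / 36.46 = 113.3 mol
n/ν → CaCO3: 36.84, HCl: 56.65; CaCO3 is limiting.
HCl consumed = (2/1) × 36.84 = 73.68 mol
HCl remaining = 113.3 − 73.68 = 39.62 mol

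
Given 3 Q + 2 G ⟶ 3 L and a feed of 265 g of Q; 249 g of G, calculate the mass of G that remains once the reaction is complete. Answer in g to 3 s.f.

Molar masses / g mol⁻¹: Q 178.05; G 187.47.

n(Q) = 265.0 / 178.05 = 1.488 mol
n(G) = 249.0 / 187.47 = 1.328 mol
n/ν → Q: 0.4960, G: 0.6640; Q is limiting.
G consumed = (2/3) × 1.488 = 0.9920 mol
G remaining = 1.328 − 0.9920 = 0.3360 mol
mass = 0.3360 × 187.47 = 62.99 g

63.0 g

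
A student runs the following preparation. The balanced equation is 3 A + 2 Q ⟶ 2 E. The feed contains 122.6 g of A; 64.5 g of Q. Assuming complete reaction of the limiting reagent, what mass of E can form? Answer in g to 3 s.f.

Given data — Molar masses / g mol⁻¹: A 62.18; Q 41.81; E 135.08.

n(A) = 122.6 / 62.18 = 1.972 mol
n(Q) = 64.50 / 41.81 = 1.543 mol
n/ν for A = 1.972/3 = 0.6573
n/ν for Q = 1.543/2 = 0.7715
Smallest n/ν is A → limiting reagent.
n(E) = (2/3) × 1.972 = 1.315 mol
mass = 1.315 × 135.08 = 177.6 g

178 g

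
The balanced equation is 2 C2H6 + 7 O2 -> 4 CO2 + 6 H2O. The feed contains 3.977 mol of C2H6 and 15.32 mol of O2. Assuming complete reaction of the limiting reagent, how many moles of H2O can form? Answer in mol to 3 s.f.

11.9 mol

n(C2H6) = 3.977 mol
n(O2) = 15.32 mol
n/ν for C2H6 = 3.977/2 = 1.989
n/ν for O2 = 15.32/7 = 2.189
Smallest n/ν is C2H6 → limiting reagent.
n(H2O) = (6/2) × 3.977 = 11.93 mol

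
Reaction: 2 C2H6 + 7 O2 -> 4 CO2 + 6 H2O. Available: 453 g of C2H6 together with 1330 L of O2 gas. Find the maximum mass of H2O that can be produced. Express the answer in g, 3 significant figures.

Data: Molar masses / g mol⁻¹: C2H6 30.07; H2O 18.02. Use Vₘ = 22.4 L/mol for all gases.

814 g

n(C2H6) = 453.0 / 30.07 = 15.06 mol
n(O2) = 1330 / 22.4 = 59.38 mol
n/ν for C2H6 = 15.06/2 = 7.530
n/ν for O2 = 59.38/7 = 8.483
Smallest n/ν is C2H6 → limiting reagent.
n(H2O) = (6/2) × 15.06 = 45.18 mol
mass = 45.18 × 18.02 = 814.1 g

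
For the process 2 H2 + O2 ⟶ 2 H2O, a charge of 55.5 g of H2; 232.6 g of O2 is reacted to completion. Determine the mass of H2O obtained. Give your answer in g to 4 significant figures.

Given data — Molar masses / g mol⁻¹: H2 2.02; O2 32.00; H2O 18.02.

n(H2) = 55.50 / 2.02 = 27.48 mol
n(O2) = 232.6 / 32.00 = 7.269 mol
n/ν for H2 = 27.48/2 = 13.74
n/ν for O2 = 7.269/1 = 7.269
Smallest n/ν is O2 → limiting reagent.
n(H2O) = (2/1) × 7.269 = 14.54 mol
mass = 14.54 × 18.02 = 262.0 g

262.0 g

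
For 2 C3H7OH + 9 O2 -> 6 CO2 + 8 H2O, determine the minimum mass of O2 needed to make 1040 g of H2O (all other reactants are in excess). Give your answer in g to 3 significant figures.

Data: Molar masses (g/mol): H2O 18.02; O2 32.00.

2080 g

n(H2O) = 1040 / 18.02 = 57.71 mol
n(O2) = (9/8) × 57.71 = 64.92 mol
mass = 64.92 × 32.00 = 2077 g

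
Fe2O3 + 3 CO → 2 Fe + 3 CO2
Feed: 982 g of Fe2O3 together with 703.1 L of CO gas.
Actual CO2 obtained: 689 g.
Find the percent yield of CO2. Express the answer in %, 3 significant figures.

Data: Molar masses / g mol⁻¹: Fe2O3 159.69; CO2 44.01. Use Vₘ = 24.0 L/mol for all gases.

n(Fe2O3) = 982.0 / 159.69 = 6.149 mol
n(CO) = 703.1 / 24.0 = 29.30 mol
n/ν for Fe2O3 = 6.149/1 = 6.149
n/ν for CO = 29.30/3 = 9.767
Smallest n/ν is Fe2O3 → limiting reagent.
theoretical n(CO2) = (3/1) × 6.149 = 18.45 mol → 812.0 g
% yield = 689 / 812.0 × 100 = 84.85 %

84.9 %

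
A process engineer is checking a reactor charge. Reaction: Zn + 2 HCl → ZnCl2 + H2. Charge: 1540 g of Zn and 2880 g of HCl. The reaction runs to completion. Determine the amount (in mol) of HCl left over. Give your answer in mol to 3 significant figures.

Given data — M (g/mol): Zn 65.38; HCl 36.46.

n(Zn) = 1540 / 65.38 = 23.55 mol
n(HCl) = 2880 / 36.46 = 78.99 mol
n/ν for Zn = 23.55/1 = 23.55
n/ν for HCl = 78.99/2 = 39.50
Smallest n/ν is Zn → limiting reagent.
HCl consumed = (2/1) × 23.55 = 47.10 mol
HCl remaining = 78.99 − 47.10 = 31.89 mol

31.9 mol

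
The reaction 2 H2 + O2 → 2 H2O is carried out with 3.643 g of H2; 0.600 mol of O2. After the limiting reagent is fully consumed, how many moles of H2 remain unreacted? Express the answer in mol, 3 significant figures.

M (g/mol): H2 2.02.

0.603 mol

n(H2) = 3.643 / 2.02 = 1.803 mol
n(O2) = 0.6000 mol
n/ν → H2: 0.9015, O2: 0.6000; O2 is limiting.
H2 consumed = (2/1) × 0.6000 = 1.200 mol
H2 remaining = 1.803 − 1.200 = 0.6030 mol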